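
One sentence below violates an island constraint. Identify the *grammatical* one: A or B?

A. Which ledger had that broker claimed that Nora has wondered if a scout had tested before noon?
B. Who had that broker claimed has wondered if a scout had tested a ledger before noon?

In A, the wh-phrase is extracted from inside a wh-island (introduced by "if"), which blocks movement.
In B, the extraction path crosses only that-complement boundaries, which are transparent.
So B is grammatical.

B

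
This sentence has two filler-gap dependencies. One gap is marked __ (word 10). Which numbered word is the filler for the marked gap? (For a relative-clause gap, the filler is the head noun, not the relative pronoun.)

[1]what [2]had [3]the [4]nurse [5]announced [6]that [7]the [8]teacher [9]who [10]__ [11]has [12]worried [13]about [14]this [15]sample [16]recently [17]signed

The marked gap is inside the relative clause, the subject of "worried".
Its filler is the head noun "teacher" (via "who"), at word 8.
(The other dependency links word 1 to a gap after word 17.)

8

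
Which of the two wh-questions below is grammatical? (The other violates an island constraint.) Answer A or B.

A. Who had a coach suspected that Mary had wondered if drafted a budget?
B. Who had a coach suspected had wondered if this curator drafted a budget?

B

In A, the wh-phrase is extracted from inside a wh-island (introduced by "if"), which blocks movement.
In B, the extraction path crosses only that-complement boundaries, which are transparent.
So B is grammatical.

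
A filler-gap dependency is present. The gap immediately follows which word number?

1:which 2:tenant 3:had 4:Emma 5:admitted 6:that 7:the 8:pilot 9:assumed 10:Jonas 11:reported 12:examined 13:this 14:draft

11

The displaced element is "which tenant" (word 2).
It is linked across 3 clause boundaries (that → Ø → Ø).
It functions as the subject of "examined", so the gap sits immediately after word 11 ("reported").
Base order: Emma had admitted that the pilot assumed Jonas reported which tenant examined this draft.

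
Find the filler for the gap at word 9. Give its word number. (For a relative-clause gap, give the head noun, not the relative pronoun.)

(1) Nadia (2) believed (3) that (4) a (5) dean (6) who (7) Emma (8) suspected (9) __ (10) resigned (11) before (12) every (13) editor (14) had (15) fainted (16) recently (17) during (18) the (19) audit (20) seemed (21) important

5

The gap at 9 is the subject of "resigned", inside a relative clause.
The relative pronoun is "who" (word 6); it is bound by the head noun immediately before it.
Its filler is the head noun "dean", at word 5.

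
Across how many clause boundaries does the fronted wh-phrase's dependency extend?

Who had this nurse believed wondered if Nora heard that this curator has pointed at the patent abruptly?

"who" is extracted from the subject of "wondered".
Boundaries crossed, outermost first: [Ø] — 1 in total.

1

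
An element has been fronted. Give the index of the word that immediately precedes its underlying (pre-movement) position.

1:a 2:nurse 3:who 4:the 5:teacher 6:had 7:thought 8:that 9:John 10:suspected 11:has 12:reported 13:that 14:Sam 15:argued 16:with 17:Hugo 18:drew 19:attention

The displaced element is "a nurse" (word 2).
It is linked across 2 clause boundaries (that → Ø).
It functions as the subject of "reported", so the gap sits immediately after word 10 ("suspected").
Base order: The teacher had thought that John suspected that a nurse has reported that Sam argued with Hugo.

10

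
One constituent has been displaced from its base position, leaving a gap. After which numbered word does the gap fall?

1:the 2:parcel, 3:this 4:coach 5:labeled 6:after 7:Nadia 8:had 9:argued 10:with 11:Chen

5

The displaced element is "the parcel" (word 2).
It functions as the direct object of "labeled", so the gap sits immediately after word 5 ("labeled").
Base order: This coach labeled the parcel after Nadia had argued with Chen.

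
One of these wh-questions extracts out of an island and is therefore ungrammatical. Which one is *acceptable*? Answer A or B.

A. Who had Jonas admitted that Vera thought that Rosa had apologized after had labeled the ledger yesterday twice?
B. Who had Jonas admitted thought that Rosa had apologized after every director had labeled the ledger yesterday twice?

In A, the wh-phrase is extracted from inside an adjunct island (introduced by "after"), which blocks movement.
In B, the extraction path crosses only that-complement boundaries, which are transparent.
So B is grammatical.

B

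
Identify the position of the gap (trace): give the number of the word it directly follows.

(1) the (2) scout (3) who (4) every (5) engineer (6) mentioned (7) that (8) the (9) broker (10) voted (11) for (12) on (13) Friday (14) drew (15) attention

The displaced element is "the scout" (word 2).
It is linked across 1 clause boundary (that).
It functions as the object of the preposition "for" of "voted", so the gap sits immediately after word 11 ("for").
Base order: Every engineer mentioned that the broker voted for the scout on Friday.

11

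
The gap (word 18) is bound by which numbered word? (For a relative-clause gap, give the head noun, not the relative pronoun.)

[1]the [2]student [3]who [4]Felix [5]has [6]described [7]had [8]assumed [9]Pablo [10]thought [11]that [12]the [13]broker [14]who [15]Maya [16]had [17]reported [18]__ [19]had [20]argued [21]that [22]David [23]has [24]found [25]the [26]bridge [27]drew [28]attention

The gap at 18 is the subject of "argued", inside a relative clause.
The relative pronoun is "who" (word 14); it is bound by the head noun immediately before it.
Its filler is the head noun "broker", at word 13.

13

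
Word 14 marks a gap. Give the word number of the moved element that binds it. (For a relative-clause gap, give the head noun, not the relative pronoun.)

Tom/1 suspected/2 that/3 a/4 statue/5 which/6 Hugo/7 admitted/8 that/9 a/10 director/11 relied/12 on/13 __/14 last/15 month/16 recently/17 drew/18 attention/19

5

The gap at 14 is the prepositional object of "relied", inside a relative clause.
The relative pronoun is "which" (word 6); it is bound by the head noun immediately before it.
Its filler is the head noun "statue", at word 5.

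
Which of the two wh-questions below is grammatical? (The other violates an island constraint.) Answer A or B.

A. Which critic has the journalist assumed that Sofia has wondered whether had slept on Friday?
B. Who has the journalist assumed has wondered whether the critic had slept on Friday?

B

In A, the wh-phrase is extracted from inside a wh-island (introduced by "whether"), which blocks movement.
In B, the extraction path crosses only that-complement boundaries, which are transparent.
So B is grammatical.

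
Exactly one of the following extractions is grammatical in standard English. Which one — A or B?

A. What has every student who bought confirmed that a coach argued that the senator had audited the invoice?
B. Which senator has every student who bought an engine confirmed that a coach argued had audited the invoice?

In A, the wh-phrase is extracted from inside a complex-NP island (relative clause) (introduced by "who"), which blocks movement.
In B, the extraction path crosses only that-complement boundaries, which are transparent.
So B is grammatical.

B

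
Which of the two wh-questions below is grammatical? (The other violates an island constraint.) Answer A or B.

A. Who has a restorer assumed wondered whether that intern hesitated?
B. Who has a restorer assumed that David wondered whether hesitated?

A

In B, the wh-phrase is extracted from inside a wh-island (introduced by "whether"), which blocks movement.
In A, the extraction path crosses only that-complement boundaries, which are transparent.
So A is grammatical.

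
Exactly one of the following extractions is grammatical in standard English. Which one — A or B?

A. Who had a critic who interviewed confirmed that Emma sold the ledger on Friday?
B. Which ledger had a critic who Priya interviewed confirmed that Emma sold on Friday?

In A, the wh-phrase is extracted from inside a complex-NP island (relative clause) (introduced by "who"), which blocks movement.
In B, the extraction path crosses only that-complement boundaries, which are transparent.
So B is grammatical.

B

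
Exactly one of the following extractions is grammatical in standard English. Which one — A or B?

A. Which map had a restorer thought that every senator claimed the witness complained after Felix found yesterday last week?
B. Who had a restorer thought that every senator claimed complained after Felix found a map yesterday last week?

In A, the wh-phrase is extracted from inside an adjunct island (introduced by "after"), which blocks movement.
In B, the extraction path crosses only that-complement boundaries, which are transparent.
So B is grammatical.

B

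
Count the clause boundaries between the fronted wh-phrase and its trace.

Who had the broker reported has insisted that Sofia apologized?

"who" is extracted from the subject of "insisted".
Boundaries crossed, outermost first: [Ø] — 1 in total.

1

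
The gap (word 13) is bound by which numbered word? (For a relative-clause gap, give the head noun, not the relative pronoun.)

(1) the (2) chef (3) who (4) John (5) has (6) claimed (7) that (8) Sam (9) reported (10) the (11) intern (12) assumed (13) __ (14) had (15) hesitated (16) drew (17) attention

2

The gap at 13 is the subject of "hesitated", inside a relative clause.
The relative pronoun is "who" (word 3); it is bound by the head noun immediately before it.
Its filler is the head noun "chef", at word 2.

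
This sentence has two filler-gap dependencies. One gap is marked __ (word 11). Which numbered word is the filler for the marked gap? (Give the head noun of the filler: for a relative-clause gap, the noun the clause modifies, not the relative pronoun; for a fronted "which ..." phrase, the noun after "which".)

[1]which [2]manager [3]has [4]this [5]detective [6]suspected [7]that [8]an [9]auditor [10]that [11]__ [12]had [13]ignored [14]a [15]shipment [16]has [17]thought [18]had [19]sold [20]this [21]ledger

9

The marked gap is inside the relative clause, the subject of "ignored".
Its filler is the head noun "auditor" (via "that"), at word 9.
(The other dependency links word 2 to a gap after word 17.)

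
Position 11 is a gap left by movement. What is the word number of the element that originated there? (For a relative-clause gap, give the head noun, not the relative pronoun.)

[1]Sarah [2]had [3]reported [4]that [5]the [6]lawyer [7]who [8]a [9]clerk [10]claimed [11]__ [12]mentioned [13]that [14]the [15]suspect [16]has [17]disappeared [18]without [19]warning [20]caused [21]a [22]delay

The gap at 11 is the subject of "mentioned", inside a relative clause.
The relative pronoun is "who" (word 7); it is bound by the head noun immediately before it.
Its filler is the head noun "lawyer", at word 6.

6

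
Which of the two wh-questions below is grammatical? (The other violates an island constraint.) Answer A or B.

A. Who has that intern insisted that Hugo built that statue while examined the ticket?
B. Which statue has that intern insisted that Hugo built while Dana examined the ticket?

B

In A, the wh-phrase is extracted from inside an adjunct island (introduced by "while"), which blocks movement.
In B, the extraction path crosses only that-complement boundaries, which are transparent.
So B is grammatical.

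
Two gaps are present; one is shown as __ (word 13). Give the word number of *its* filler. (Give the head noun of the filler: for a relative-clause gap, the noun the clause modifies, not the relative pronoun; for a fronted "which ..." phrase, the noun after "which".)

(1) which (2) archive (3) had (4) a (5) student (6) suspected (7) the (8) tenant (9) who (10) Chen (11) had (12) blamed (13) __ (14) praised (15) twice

The marked gap is inside the relative clause, the direct object of "blamed".
Its filler is the head noun "tenant" (via "who"), at word 8.
(The other dependency links word 2 to a gap after word 14.)

8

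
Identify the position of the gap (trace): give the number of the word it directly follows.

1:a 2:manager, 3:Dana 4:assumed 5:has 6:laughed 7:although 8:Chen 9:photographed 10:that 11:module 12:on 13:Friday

The displaced element is "a manager" (word 2).
It is linked across 1 clause boundary (Ø).
It functions as the subject of "laughed", so the gap sits immediately after word 4 ("assumed").
Base order: Dana assumed that a manager has laughed although Chen photographed that module on Friday.

4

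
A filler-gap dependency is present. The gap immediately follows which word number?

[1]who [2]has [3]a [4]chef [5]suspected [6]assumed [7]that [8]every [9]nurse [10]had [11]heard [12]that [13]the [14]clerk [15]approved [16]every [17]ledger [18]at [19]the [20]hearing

5

The displaced element is "who" (word 1).
It is linked across 1 clause boundary (Ø).
It functions as the subject of "assumed", so the gap sits immediately after word 5 ("suspected").
Base order: A chef has suspected that who assumed that every nurse had heard that the clerk approved every ledger at the hearing.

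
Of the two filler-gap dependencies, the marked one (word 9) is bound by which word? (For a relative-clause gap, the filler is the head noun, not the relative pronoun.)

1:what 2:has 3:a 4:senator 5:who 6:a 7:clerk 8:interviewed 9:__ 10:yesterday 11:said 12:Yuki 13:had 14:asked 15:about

The marked gap is inside the relative clause, the direct object of "interviewed".
Its filler is the head noun "senator" (via "who"), at word 4.
(The other dependency links word 1 to a gap after word 15.)

4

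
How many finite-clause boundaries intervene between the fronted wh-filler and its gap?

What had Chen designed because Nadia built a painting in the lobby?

0

"what" originates inside the matrix clause — no clause boundary is crossed.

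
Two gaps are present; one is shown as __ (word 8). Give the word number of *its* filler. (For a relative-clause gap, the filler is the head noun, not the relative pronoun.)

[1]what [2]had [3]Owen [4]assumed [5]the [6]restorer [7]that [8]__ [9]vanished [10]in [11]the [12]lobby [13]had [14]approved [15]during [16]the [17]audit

The marked gap is inside the relative clause, the subject of "vanished".
Its filler is the head noun "restorer" (via "that"), at word 6.
(The other dependency links word 1 to a gap after word 14.)

6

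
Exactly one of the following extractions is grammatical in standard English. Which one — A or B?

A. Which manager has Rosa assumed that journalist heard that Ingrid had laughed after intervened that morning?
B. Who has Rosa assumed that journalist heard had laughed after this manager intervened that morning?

In A, the wh-phrase is extracted from inside an adjunct island (introduced by "after"), which blocks movement.
In B, the extraction path crosses only that-complement boundaries, which are transparent.
So B is grammatical.

B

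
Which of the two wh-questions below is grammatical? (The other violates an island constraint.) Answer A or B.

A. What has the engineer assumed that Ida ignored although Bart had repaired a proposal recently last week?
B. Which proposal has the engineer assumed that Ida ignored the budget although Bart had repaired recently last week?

A

In B, the wh-phrase is extracted from inside an adjunct island (introduced by "although"), which blocks movement.
In A, the extraction path crosses only that-complement boundaries, which are transparent.
So A is grammatical.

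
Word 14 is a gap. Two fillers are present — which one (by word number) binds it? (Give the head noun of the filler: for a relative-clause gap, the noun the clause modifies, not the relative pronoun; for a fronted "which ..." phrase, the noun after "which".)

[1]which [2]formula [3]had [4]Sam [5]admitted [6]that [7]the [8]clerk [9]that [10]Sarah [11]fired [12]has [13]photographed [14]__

2

The marked gap is the direct object of "photographed".
Its filler is the fronted wh-phrase "which formula", at word 2.
(The other dependency links word 8 to a gap after word 11.)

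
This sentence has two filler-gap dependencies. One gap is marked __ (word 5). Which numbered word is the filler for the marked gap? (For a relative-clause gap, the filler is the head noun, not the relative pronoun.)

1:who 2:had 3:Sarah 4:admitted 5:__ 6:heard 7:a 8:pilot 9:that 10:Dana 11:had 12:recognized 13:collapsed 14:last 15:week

The marked gap is the subject of "heard".
Its filler is the fronted wh-phrase "who", at word 1.
(The other dependency links word 8 to a gap after word 12.)

1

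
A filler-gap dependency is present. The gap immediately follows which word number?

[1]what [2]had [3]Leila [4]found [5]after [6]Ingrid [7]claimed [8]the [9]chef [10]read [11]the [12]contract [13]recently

4

The displaced element is "what" (word 1).
It functions as the direct object of "found", so the gap sits immediately after word 4 ("found").
Base order: Leila had found what after Ingrid claimed the chef read the contract recently.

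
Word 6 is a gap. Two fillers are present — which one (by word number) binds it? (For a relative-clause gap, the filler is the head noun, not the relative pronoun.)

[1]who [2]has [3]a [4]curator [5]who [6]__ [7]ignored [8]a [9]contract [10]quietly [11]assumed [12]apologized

4

The marked gap is inside the relative clause, the subject of "ignored".
Its filler is the head noun "curator" (via "who"), at word 4.
(The other dependency links word 1 to a gap after word 11.)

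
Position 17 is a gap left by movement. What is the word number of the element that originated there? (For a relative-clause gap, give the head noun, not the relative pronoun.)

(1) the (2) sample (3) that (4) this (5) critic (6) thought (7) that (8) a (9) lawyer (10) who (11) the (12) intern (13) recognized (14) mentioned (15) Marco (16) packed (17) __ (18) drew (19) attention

2

The gap at 17 is the object of "packed", inside a relative clause.
The relative pronoun is "that" (word 3); it is bound by the head noun immediately before it.
Its filler is the head noun "sample", at word 2.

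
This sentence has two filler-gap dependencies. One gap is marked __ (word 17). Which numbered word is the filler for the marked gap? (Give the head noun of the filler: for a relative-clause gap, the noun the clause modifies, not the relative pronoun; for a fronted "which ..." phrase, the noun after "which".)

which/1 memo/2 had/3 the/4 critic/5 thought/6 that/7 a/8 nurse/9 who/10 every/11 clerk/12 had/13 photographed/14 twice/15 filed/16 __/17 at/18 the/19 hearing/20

2

The marked gap is the direct object of "filed".
Its filler is the fronted wh-phrase "which memo", at word 2.
(The other dependency links word 9 to a gap after word 14.)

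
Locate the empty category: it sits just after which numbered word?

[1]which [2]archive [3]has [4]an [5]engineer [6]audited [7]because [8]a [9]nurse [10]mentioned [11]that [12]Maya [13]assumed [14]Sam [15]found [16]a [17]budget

6

The displaced element is "which archive" (word 2).
It functions as the direct object of "audited", so the gap sits immediately after word 6 ("audited").
Base order: An engineer has audited which archive because a nurse mentioned that Maya assumed Sam found a budget.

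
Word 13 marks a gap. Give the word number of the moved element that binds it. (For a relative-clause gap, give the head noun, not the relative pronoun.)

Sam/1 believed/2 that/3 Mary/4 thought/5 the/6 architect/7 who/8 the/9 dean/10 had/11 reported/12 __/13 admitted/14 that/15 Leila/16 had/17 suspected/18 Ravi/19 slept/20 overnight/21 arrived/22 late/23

The gap at 13 is the subject of "admitted", inside a relative clause.
The relative pronoun is "who" (word 8); it is bound by the head noun immediately before it.
Its filler is the head noun "architect", at word 7.

7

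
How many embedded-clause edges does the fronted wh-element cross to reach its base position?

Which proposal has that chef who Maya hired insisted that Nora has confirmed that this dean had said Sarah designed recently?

"which proposal" is extracted from the object of "designed".
Boundaries crossed, outermost first: [that], [that], [Ø] — 3 in total.

3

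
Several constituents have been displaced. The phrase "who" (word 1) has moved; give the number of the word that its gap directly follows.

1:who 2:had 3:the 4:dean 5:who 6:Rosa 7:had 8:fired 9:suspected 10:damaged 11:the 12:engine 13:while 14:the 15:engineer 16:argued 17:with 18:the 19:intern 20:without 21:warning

9

The displaced element is "who" (word 1).
It is linked across 1 clause boundary (Ø).
It functions as the subject of "damaged", so the gap sits immediately after word 9 ("suspected").
Base order: The dean who Rosa had fired had suspected that who damaged the engine while the engineer argued with the intern without warning.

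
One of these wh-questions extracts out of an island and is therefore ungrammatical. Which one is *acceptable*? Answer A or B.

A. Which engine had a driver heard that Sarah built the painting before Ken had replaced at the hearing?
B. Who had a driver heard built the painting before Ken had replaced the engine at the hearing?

In A, the wh-phrase is extracted from inside an adjunct island (introduced by "before"), which blocks movement.
In B, the extraction path crosses only that-complement boundaries, which are transparent.
So B is grammatical.

B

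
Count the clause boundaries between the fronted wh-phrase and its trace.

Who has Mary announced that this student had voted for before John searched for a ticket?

1

"who" is extracted from the PP object of "voted".
Boundaries crossed, outermost first: [that] — 1 in total.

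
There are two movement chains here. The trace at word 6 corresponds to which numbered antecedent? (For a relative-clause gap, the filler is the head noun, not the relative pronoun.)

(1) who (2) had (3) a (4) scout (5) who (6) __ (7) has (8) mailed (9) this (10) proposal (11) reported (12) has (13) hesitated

4

The marked gap is inside the relative clause, the subject of "mailed".
Its filler is the head noun "scout" (via "who"), at word 4.
(The other dependency links word 1 to a gap after word 11.)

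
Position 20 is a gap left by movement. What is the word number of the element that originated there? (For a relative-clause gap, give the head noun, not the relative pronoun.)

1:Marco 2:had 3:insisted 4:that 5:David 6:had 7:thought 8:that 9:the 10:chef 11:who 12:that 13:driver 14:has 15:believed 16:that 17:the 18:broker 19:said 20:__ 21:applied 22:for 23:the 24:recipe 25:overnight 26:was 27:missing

The gap at 20 is the subject of "applied", inside a relative clause.
The relative pronoun is "who" (word 11); it is bound by the head noun immediately before it.
Its filler is the head noun "chef", at word 10.

10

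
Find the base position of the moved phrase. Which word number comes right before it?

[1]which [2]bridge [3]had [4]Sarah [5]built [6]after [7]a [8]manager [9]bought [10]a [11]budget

The displaced element is "which bridge" (word 2).
It functions as the direct object of "built", so the gap sits immediately after word 5 ("built").
Base order: Sarah had built which bridge after a manager bought a budget.

5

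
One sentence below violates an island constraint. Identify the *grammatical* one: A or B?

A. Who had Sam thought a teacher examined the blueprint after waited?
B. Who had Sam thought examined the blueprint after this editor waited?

In A, the wh-phrase is extracted from inside an adjunct island (introduced by "after"), which blocks movement.
In B, the extraction path crosses only that-complement boundaries, which are transparent.
So B is grammatical.

B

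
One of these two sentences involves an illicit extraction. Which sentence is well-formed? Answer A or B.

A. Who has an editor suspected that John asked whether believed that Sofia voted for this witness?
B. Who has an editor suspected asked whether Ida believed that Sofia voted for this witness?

B

In A, the wh-phrase is extracted from inside a wh-island (introduced by "whether"), which blocks movement.
In B, the extraction path crosses only that-complement boundaries, which are transparent.
So B is grammatical.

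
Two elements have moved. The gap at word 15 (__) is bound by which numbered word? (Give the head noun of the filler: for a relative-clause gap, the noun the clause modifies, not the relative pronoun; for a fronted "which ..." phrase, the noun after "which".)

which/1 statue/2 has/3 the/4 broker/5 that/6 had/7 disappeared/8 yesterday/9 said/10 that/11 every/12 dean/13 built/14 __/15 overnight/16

The marked gap is the direct object of "built".
Its filler is the fronted wh-phrase "which statue", at word 2.
(The other dependency links word 5 to a gap after word 6.)

2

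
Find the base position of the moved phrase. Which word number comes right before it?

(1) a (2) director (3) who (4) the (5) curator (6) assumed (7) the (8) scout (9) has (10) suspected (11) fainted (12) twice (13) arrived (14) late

10

The displaced element is "a director" (word 2).
It is linked across 2 clause boundaries (Ø → Ø).
It functions as the subject of "fainted", so the gap sits immediately after word 10 ("suspected").
Base order: The curator assumed the scout has suspected a director fainted twice.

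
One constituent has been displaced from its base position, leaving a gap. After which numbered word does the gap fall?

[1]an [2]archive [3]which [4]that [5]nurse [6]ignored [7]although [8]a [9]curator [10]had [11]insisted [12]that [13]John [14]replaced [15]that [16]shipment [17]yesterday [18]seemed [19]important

6

The displaced element is "an archive" (word 2).
It functions as the direct object of "ignored", so the gap sits immediately after word 6 ("ignored").
Base order: That nurse ignored an archive although a curator had insisted that John replaced that shipment yesterday.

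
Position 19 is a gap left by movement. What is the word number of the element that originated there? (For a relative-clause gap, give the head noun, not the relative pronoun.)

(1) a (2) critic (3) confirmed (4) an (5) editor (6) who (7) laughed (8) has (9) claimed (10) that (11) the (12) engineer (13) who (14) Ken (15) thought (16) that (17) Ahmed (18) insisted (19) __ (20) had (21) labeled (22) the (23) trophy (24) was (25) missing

The gap at 19 is the subject of "labeled", inside a relative clause.
The relative pronoun is "who" (word 13); it is bound by the head noun immediately before it.
Its filler is the head noun "engineer", at word 12.

12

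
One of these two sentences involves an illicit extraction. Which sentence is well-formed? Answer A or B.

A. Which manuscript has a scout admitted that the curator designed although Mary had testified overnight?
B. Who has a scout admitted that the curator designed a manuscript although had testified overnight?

In B, the wh-phrase is extracted from inside an adjunct island (introduced by "although"), which blocks movement.
In A, the extraction path crosses only that-complement boundaries, which are transparent.
So A is grammatical.

A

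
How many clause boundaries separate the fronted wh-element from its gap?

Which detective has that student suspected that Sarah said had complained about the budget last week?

2

"which detective" is extracted from the subject of "complained".
Boundaries crossed, outermost first: [that], [Ø] — 2 in total.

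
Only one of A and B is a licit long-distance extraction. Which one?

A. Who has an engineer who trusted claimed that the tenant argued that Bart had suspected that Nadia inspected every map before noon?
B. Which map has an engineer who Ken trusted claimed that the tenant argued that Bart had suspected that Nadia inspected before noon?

B

In A, the wh-phrase is extracted from inside a complex-NP island (relative clause) (introduced by "who"), which blocks movement.
In B, the extraction path crosses only that-complement boundaries, which are transparent.
So B is grammatical.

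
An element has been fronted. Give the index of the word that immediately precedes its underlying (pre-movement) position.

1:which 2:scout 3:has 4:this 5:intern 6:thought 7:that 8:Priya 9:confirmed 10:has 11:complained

9

The displaced element is "which scout" (word 2).
It is linked across 2 clause boundaries (that → Ø).
It functions as the subject of "complained", so the gap sits immediately after word 9 ("confirmed").
Base order: This intern has thought that Priya confirmed which scout has complained.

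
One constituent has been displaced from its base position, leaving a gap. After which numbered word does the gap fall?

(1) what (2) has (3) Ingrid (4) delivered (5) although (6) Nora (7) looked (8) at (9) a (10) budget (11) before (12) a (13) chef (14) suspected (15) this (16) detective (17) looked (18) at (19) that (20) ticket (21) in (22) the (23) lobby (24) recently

4

The displaced element is "what" (word 1).
It functions as the direct object of "delivered", so the gap sits immediately after word 4 ("delivered").
Base order: Ingrid has delivered what although Nora looked at a budget before a chef suspected this detective looked at that ticket in the lobby recently.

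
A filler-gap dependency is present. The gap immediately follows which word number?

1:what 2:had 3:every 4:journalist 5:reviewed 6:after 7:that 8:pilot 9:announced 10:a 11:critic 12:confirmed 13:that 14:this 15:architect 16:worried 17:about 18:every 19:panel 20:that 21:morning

The displaced element is "what" (word 1).
It functions as the direct object of "reviewed", so the gap sits immediately after word 5 ("reviewed").
Base order: Every journalist had reviewed what after that pilot announced a critic confirmed that this architect worried about every panel that morning.

5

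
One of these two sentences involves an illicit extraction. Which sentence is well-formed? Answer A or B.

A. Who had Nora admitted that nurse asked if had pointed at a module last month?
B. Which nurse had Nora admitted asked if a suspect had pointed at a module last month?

In A, the wh-phrase is extracted from inside a wh-island (introduced by "if"), which blocks movement.
In B, the extraction path crosses only that-complement boundaries, which are transparent.
So B is grammatical.

B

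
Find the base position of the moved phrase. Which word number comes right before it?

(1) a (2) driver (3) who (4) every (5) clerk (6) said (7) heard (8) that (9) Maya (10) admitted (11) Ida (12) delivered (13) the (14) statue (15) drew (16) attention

The displaced element is "a driver" (word 2).
It is linked across 1 clause boundary (Ø).
It functions as the subject of "heard", so the gap sits immediately after word 6 ("said").
Base order: Every clerk said that a driver heard that Maya admitted Ida delivered the statue.

6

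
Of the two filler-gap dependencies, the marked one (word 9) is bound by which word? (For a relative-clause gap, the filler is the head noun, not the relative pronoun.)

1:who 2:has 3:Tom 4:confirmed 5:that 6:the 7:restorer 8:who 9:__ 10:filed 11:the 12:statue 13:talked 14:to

The marked gap is inside the relative clause, the subject of "filed".
Its filler is the head noun "restorer" (via "who"), at word 7.
(The other dependency links word 1 to a gap after word 14.)

7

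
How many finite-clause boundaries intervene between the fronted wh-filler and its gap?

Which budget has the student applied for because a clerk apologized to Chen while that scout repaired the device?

0

"which budget" originates inside the matrix clause — no clause boundary is crossed.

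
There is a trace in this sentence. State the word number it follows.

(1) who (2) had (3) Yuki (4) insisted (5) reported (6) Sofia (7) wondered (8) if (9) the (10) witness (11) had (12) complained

4

The displaced element is "who" (word 1).
It is linked across 1 clause boundary (Ø).
It functions as the subject of "reported", so the gap sits immediately after word 4 ("insisted").
Base order: Yuki had insisted who reported Sofia wondered if the witness had complained.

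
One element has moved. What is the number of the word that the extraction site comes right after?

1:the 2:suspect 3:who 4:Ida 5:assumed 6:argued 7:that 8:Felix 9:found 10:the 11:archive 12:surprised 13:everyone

5

The displaced element is "the suspect" (word 2).
It is linked across 1 clause boundary (Ø).
It functions as the subject of "argued", so the gap sits immediately after word 5 ("assumed").
Base order: Ida assumed that the suspect argued that Felix found the archive.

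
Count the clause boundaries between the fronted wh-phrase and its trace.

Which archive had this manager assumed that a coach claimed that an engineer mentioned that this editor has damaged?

3

"which archive" is extracted from the object of "damaged".
Boundaries crossed, outermost first: [that], [that], [that] — 3 in total.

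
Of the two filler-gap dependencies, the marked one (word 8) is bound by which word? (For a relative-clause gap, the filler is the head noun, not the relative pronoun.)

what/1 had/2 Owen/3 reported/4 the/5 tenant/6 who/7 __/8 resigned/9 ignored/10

The marked gap is inside the relative clause, the subject of "resigned".
Its filler is the head noun "tenant" (via "who"), at word 6.
(The other dependency links word 1 to a gap after word 10.)

6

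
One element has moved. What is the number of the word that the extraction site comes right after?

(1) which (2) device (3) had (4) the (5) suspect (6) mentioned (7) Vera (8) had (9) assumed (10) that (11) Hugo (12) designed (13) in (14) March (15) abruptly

The displaced element is "which device" (word 2).
It is linked across 2 clause boundaries (Ø → that).
It functions as the direct object of "designed", so the gap sits immediately after word 12 ("designed").
Base order: The suspect had mentioned Vera had assumed that Hugo designed which device in March abruptly.

12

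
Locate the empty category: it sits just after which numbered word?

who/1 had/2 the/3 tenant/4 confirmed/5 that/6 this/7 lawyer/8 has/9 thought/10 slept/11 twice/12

The displaced element is "who" (word 1).
It is linked across 2 clause boundaries (that → Ø).
It functions as the subject of "slept", so the gap sits immediately after word 10 ("thought").
Base order: The tenant had confirmed that this lawyer has thought that who slept twice.

10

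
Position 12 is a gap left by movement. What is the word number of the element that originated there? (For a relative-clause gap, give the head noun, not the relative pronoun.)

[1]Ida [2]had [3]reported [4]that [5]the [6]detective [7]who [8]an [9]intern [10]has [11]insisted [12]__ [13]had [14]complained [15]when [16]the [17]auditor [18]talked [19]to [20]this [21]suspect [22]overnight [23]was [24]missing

The gap at 12 is the subject of "complained", inside a relative clause.
The relative pronoun is "who" (word 7); it is bound by the head noun immediately before it.
Its filler is the head noun "detective", at word 6.

6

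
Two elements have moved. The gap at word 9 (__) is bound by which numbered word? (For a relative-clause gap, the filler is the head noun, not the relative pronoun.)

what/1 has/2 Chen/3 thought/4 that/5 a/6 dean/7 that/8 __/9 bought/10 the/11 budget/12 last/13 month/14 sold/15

7

The marked gap is inside the relative clause, the subject of "bought".
Its filler is the head noun "dean" (via "that"), at word 7.
(The other dependency links word 1 to a gap after word 15.)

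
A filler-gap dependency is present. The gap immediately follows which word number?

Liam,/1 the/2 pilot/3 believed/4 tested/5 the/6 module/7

4

The displaced element is "Liam" (word 1).
It is linked across 1 clause boundary (Ø).
It functions as the subject of "tested", so the gap sits immediately after word 4 ("believed").
Base order: The pilot believed that Liam tested the module.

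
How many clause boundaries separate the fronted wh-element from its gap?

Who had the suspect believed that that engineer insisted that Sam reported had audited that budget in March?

3

"who" is extracted from the subject of "audited".
Boundaries crossed, outermost first: [that], [that], [Ø] — 3 in total.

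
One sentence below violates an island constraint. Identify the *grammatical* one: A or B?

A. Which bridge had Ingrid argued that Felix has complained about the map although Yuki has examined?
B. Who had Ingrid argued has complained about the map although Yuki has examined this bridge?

In A, the wh-phrase is extracted from inside an adjunct island (introduced by "although"), which blocks movement.
In B, the extraction path crosses only that-complement boundaries, which are transparent.
So B is grammatical.

B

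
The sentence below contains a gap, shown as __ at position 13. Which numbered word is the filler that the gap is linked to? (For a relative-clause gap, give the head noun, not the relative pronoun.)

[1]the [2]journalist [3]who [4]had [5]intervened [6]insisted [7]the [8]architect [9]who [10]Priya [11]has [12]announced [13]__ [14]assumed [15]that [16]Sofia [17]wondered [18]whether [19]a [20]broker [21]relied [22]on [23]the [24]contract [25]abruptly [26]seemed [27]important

The gap at 13 is the subject of "assumed", inside a relative clause.
The relative pronoun is "who" (word 9); it is bound by the head noun immediately before it.
Its filler is the head noun "architect", at word 8.

8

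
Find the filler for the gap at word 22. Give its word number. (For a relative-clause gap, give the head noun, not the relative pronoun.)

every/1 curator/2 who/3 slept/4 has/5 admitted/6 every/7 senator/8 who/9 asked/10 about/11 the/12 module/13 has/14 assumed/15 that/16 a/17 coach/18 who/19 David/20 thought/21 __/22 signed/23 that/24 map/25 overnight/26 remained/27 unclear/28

The gap at 22 is the subject of "signed", inside a relative clause.
The relative pronoun is "who" (word 19); it is bound by the head noun immediately before it.
Its filler is the head noun "coach", at word 18.

18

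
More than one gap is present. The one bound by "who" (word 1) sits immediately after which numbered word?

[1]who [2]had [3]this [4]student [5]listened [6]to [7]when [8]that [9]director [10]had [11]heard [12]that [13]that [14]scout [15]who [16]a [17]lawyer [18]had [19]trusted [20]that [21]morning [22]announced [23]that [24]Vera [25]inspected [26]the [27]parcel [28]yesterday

The displaced element is "who" (word 1).
It functions as the object of the preposition "to" of "listened", so the gap sits immediately after word 6 ("to").
Base order: This student had listened to who when that director had heard that that scout who a lawyer had trusted that morning announced that Vera inspected the parcel yesterday.

6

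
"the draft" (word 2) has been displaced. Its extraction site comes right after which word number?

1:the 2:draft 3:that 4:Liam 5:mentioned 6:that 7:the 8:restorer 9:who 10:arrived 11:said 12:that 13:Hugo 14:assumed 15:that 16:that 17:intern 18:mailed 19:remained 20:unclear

18

The displaced element is "the draft" (word 2).
It is linked across 3 clause boundaries (that → that → that).
It functions as the direct object of "mailed", so the gap sits immediately after word 18 ("mailed").
Base order: Liam mentioned that the restorer who arrived said that Hugo assumed that that intern mailed the draft.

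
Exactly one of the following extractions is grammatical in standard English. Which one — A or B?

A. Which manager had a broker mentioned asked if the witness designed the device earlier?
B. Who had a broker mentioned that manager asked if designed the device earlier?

A

In B, the wh-phrase is extracted from inside a wh-island (introduced by "if"), which blocks movement.
In A, the extraction path crosses only that-complement boundaries, which are transparent.
So A is grammatical.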